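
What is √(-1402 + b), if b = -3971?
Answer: 3*I*√597 ≈ 73.301*I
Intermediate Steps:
√(-1402 + b) = √(-1402 - 3971) = √(-5373) = 3*I*√597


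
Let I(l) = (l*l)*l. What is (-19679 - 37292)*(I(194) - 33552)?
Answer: -414055656872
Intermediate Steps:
I(l) = l³ (I(l) = l²*l = l³)
(-19679 - 37292)*(I(194) - 33552) = (-19679 - 37292)*(194³ - 33552) = -56971*(7301384 - 33552) = -56971*7267832 = -414055656872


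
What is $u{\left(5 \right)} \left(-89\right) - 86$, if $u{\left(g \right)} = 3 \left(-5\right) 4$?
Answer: $5254$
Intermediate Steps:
$u{\left(g \right)} = -60$ ($u{\left(g \right)} = \left(-15\right) 4 = -60$)
$u{\left(5 \right)} \left(-89\right) - 86 = \left(-60\right) \left(-89\right) - 86 = 5340 - 86 = 5254$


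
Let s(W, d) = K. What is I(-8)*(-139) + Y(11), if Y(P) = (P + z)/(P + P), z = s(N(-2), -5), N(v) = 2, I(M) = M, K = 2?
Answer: 24477/22 ≈ 1112.6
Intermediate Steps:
s(W, d) = 2
z = 2
Y(P) = (2 + P)/(2*P) (Y(P) = (P + 2)/(P + P) = (2 + P)/((2*P)) = (2 + P)*(1/(2*P)) = (2 + P)/(2*P))
I(-8)*(-139) + Y(11) = -8*(-139) + (½)*(2 + 11)/11 = 1112 + (½)*(1/11)*13 = 1112 + 13/22 = 24477/22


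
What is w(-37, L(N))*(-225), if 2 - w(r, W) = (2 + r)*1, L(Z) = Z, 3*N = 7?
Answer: -8325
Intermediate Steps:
N = 7/3 (N = (1/3)*7 = 7/3 ≈ 2.3333)
w(r, W) = -r (w(r, W) = 2 - (2 + r) = 2 + (-2 - r) = -r)
w(-37, L(N))*(-225) = -1*(-37)*(-225) = 37*(-225) = -8325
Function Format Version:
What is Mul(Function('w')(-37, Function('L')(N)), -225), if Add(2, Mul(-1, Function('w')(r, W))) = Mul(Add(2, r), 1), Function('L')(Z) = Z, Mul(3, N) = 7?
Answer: -8325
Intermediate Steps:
N = Rational(7, 3) (N = Mul(Rational(1, 3), 7) = Rational(7, 3) ≈ 2.3333)
Function('w')(r, W) = Mul(-1, r) (Function('w')(r, W) = Add(2, Mul(-1, Mul(Add(2, r), 1))) = Add(2, Mul(-1, Add(2, r))) = Add(2, Add(-2, Mul(-1, r))) = Mul(-1, r))
Mul(Function('w')(-37, Function('L')(N)), -225) = Mul(Mul(-1, -37), -225) = Mul(37, -225) = -8325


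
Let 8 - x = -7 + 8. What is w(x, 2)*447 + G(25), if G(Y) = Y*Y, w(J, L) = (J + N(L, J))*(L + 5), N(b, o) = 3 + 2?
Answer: 38173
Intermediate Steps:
x = 7 (x = 8 - (-7 + 8) = 8 - 1*1 = 8 - 1 = 7)
N(b, o) = 5
w(J, L) = (5 + J)*(5 + L) (w(J, L) = (J + 5)*(L + 5) = (5 + J)*(5 + L))
G(Y) = Y²
w(x, 2)*447 + G(25) = (25 + 5*7 + 5*2 + 7*2)*447 + 25² = (25 + 35 + 10 + 14)*447 + 625 = 84*447 + 625 = 37548 + 625 = 38173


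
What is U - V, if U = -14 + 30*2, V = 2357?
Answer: -2311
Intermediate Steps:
U = 46 (U = -14 + 60 = 46)
U - V = 46 - 1*2357 = 46 - 2357 = -2311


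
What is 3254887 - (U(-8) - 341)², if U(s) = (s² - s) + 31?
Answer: 3198243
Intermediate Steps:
U(s) = 31 + s² - s
3254887 - (U(-8) - 341)² = 3254887 - ((31 + (-8)² - 1*(-8)) - 341)² = 3254887 - ((31 + 64 + 8) - 341)² = 3254887 - (103 - 341)² = 3254887 - 1*(-238)² = 3254887 - 1*56644 = 3254887 - 56644 = 3198243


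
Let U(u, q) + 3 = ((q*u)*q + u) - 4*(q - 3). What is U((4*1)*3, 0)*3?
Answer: 63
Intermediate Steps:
U(u, q) = 9 + u - 4*q + u*q**2 (U(u, q) = -3 + (((q*u)*q + u) - 4*(q - 3)) = -3 + ((u*q**2 + u) - 4*(-3 + q)) = -3 + ((u + u*q**2) - (-12 + 4*q)) = -3 + ((u + u*q**2) + (12 - 4*q)) = -3 + (12 + u - 4*q + u*q**2) = 9 + u - 4*q + u*q**2)
U((4*1)*3, 0)*3 = (9 + (4*1)*3 - 4*0 + ((4*1)*3)*0**2)*3 = (9 + 4*3 + 0 + (4*3)*0)*3 = (9 + 12 + 0 + 12*0)*3 = (9 + 12 + 0 + 0)*3 = 21*3 = 63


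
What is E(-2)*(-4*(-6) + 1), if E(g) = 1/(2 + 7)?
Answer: 25/9 ≈ 2.7778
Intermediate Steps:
E(g) = ⅑ (E(g) = 1/9 = ⅑)
E(-2)*(-4*(-6) + 1) = (-4*(-6) + 1)/9 = (24 + 1)/9 = (⅑)*25 = 25/9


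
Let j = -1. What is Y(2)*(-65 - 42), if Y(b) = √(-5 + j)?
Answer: -107*I*√6 ≈ -262.1*I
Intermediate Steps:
Y(b) = I*√6 (Y(b) = √(-5 - 1) = √(-6) = I*√6)
Y(2)*(-65 - 42) = (I*√6)*(-65 - 42) = (I*√6)*(-107) = -107*I*√6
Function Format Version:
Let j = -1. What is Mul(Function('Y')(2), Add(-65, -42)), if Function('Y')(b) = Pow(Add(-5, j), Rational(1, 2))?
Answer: Mul(-107, I, Pow(6, Rational(1, 2))) ≈ Mul(-262.10, I)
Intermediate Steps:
Function('Y')(b) = Mul(I, Pow(6, Rational(1, 2))) (Function('Y')(b) = Pow(Add(-5, -1), Rational(1, 2)) = Pow(-6, Rational(1, 2)) = Mul(I, Pow(6, Rational(1, 2))))
Mul(Function('Y')(2), Add(-65, -42)) = Mul(Mul(I, Pow(6, Rational(1, 2))), Add(-65, -42)) = Mul(Mul(I, Pow(6, Rational(1, 2))), -107) = Mul(-107, I, Pow(6, Rational(1, 2)))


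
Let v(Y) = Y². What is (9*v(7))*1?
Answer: 441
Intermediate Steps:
(9*v(7))*1 = (9*7²)*1 = (9*49)*1 = 441*1 = 441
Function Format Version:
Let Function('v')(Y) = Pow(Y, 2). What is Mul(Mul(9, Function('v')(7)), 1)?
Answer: 441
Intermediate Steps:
Mul(Mul(9, Function('v')(7)), 1) = Mul(Mul(9, Pow(7, 2)), 1) = Mul(Mul(9, 49), 1) = Mul(441, 1) = 441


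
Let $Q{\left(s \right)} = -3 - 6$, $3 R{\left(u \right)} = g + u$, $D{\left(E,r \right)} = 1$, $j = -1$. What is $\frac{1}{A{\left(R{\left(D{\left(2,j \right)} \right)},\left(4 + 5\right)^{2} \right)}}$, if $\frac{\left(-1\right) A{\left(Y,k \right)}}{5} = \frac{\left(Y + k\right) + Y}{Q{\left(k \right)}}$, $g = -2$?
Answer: $\frac{27}{1205} \approx 0.022407$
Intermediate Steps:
$R{\left(u \right)} = - \frac{2}{3} + \frac{u}{3}$ ($R{\left(u \right)} = \frac{-2 + u}{3} = - \frac{2}{3} + \frac{u}{3}$)
$Q{\left(s \right)} = -9$ ($Q{\left(s \right)} = -3 - 6 = -9$)
$A{\left(Y,k \right)} = \frac{5 k}{9} + \frac{10 Y}{9}$ ($A{\left(Y,k \right)} = - 5 \frac{\left(Y + k\right) + Y}{-9} = - 5 \left(k + 2 Y\right) \left(- \frac{1}{9}\right) = - 5 \left(- \frac{2 Y}{9} - \frac{k}{9}\right) = \frac{5 k}{9} + \frac{10 Y}{9}$)
$\frac{1}{A{\left(R{\left(D{\left(2,j \right)} \right)},\left(4 + 5\right)^{2} \right)}} = \frac{1}{\frac{5 \left(4 + 5\right)^{2}}{9} + \frac{10 \left(- \frac{2}{3} + \frac{1}{3} \cdot 1\right)}{9}} = \frac{1}{\frac{5 \cdot 9^{2}}{9} + \frac{10 \left(- \frac{2}{3} + \frac{1}{3}\right)}{9}} = \frac{1}{\frac{5}{9} \cdot 81 + \frac{10}{9} \left(- \frac{1}{3}\right)} = \frac{1}{45 - \frac{10}{27}} = \frac{1}{\frac{1205}{27}} = \frac{27}{1205}$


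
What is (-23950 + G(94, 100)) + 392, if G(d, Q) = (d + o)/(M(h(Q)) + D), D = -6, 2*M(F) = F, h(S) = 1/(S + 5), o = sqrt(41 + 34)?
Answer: -29679262/1259 - 1050*sqrt(3)/1259 ≈ -23575.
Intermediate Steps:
o = 5*sqrt(3) (o = sqrt(75) = 5*sqrt(3) ≈ 8.6602)
h(S) = 1/(5 + S)
M(F) = F/2
G(d, Q) = (d + 5*sqrt(3))/(-6 + 1/(2*(5 + Q))) (G(d, Q) = (d + 5*sqrt(3))/(1/(2*(5 + Q)) - 6) = (d + 5*sqrt(3))/(-6 + 1/(2*(5 + Q))))
(-23950 + G(94, 100)) + 392 = (-23950 - 2*(5 + 100)*(94 + 5*sqrt(3))/(59 + 12*100)) + 392 = (-23950 - 2*105*(94 + 5*sqrt(3))/(59 + 1200)) + 392 = (-23950 - 2*105*(94 + 5*sqrt(3))/1259) + 392 = (-23950 - 2*1/1259*105*(94 + 5*sqrt(3))) + 392 = (-23950 + (-19740/1259 - 1050*sqrt(3)/1259)) + 392 = (-30172790/1259 - 1050*sqrt(3)/1259) + 392 = -29679262/1259 - 1050*sqrt(3)/1259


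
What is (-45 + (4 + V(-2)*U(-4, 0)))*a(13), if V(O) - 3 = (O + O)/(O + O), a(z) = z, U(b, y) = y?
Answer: -533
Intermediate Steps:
V(O) = 4 (V(O) = 3 + (O + O)/(O + O) = 3 + (2*O)/((2*O)) = 3 + (2*O)*(1/(2*O)) = 3 + 1 = 4)
(-45 + (4 + V(-2)*U(-4, 0)))*a(13) = (-45 + (4 + 4*0))*13 = (-45 + (4 + 0))*13 = (-45 + 4)*13 = -41*13 = -533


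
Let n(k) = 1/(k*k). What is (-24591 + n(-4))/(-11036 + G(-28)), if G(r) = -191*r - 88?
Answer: 393455/92416 ≈ 4.2574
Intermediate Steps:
n(k) = k⁻²
G(r) = -88 - 191*r
(-24591 + n(-4))/(-11036 + G(-28)) = (-24591 + (-4)⁻²)/(-11036 + (-88 - 191*(-28))) = (-24591 + 1/16)/(-11036 + (-88 + 5348)) = -393455/(16*(-11036 + 5260)) = -393455/16/(-5776) = -393455/16*(-1/5776) = 393455/92416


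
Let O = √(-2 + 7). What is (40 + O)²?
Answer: (40 + √5)² ≈ 1783.9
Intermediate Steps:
O = √5 ≈ 2.2361
(40 + O)² = (40 + √5)²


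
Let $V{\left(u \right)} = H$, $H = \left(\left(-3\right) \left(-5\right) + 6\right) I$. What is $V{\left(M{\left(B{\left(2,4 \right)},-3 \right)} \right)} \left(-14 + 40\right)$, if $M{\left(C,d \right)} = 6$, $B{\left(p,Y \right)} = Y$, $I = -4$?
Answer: $-2184$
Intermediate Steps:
$H = -84$ ($H = \left(\left(-3\right) \left(-5\right) + 6\right) \left(-4\right) = \left(15 + 6\right) \left(-4\right) = 21 \left(-4\right) = -84$)
$V{\left(u \right)} = -84$
$V{\left(M{\left(B{\left(2,4 \right)},-3 \right)} \right)} \left(-14 + 40\right) = - 84 \left(-14 + 40\right) = \left(-84\right) 26 = -2184$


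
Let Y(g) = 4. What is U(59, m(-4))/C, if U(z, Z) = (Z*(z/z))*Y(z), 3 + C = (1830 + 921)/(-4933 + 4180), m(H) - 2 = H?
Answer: 1004/835 ≈ 1.2024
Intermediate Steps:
m(H) = 2 + H
C = -1670/251 (C = -3 + (1830 + 921)/(-4933 + 4180) = -3 + 2751/(-753) = -3 + 2751*(-1/753) = -3 - 917/251 = -1670/251 ≈ -6.6534)
U(z, Z) = 4*Z (U(z, Z) = (Z*(z/z))*4 = (Z*1)*4 = Z*4 = 4*Z)
U(59, m(-4))/C = (4*(2 - 4))/(-1670/251) = (4*(-2))*(-251/1670) = -8*(-251/1670) = 1004/835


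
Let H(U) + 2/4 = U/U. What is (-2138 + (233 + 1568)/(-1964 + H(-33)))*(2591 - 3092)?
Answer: 1402721176/1309 ≈ 1.0716e+6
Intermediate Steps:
H(U) = 1/2 (H(U) = -1/2 + U/U = -1/2 + 1 = 1/2)
(-2138 + (233 + 1568)/(-1964 + H(-33)))*(2591 - 3092) = (-2138 + (233 + 1568)/(-1964 + 1/2))*(2591 - 3092) = (-2138 + 1801/(-3927/2))*(-501) = (-2138 + 1801*(-2/3927))*(-501) = (-2138 - 3602/3927)*(-501) = -8399528/3927*(-501) = 1402721176/1309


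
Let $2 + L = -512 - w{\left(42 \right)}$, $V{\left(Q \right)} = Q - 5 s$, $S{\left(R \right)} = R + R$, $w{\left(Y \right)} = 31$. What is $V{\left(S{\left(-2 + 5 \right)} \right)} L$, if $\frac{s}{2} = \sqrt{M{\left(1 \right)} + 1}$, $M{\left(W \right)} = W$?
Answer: $-3270 + 5450 \sqrt{2} \approx 4437.5$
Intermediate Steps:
$S{\left(R \right)} = 2 R$
$s = 2 \sqrt{2}$ ($s = 2 \sqrt{1 + 1} = 2 \sqrt{2} \approx 2.8284$)
$V{\left(Q \right)} = Q - 10 \sqrt{2}$ ($V{\left(Q \right)} = Q - 5 \cdot 2 \sqrt{2} = Q - 10 \sqrt{2}$)
$L = -545$ ($L = -2 - 543 = -545$)
$V{\left(S{\left(-2 + 5 \right)} \right)} L = \left(2 \left(-2 + 5\right) - 10 \sqrt{2}\right) \left(-545\right) = \left(2 \cdot 3 - 10 \sqrt{2}\right) \left(-545\right) = \left(6 - 10 \sqrt{2}\right) \left(-545\right) = -3270 + 5450 \sqrt{2}$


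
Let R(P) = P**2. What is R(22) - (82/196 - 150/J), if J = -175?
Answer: 47307/98 ≈ 482.72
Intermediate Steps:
R(22) - (82/196 - 150/J) = 22**2 - (82/196 - 150/(-175)) = 484 - (82*(1/196) - 150*(-1/175)) = 484 - (41/98 + 6/7) = 484 - 1*125/98 = 484 - 125/98 = 47307/98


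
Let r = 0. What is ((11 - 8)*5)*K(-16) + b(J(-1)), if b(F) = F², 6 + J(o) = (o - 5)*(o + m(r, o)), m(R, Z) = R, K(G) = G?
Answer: -240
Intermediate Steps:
J(o) = -6 + o*(-5 + o) (J(o) = -6 + (o - 5)*(o + 0) = -6 + (-5 + o)*o = -6 + o*(-5 + o))
((11 - 8)*5)*K(-16) + b(J(-1)) = ((11 - 8)*5)*(-16) + (-6 + (-1)² - 5*(-1))² = (3*5)*(-16) + (-6 + 1 + 5)² = 15*(-16) + 0² = -240 + 0 = -240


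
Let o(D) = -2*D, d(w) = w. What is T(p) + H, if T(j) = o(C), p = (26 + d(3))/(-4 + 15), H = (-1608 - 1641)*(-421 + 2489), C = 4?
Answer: -6718940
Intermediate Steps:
H = -6718932 (H = -3249*2068 = -6718932)
p = 29/11 (p = (26 + 3)/(-4 + 15) = 29/11 ≈ 2.6364)
T(j) = -8 (T(j) = -2*4 = -8)
T(p) + H = -8 - 6718932 = -6718940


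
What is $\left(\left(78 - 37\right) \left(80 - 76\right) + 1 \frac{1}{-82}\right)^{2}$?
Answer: $\frac{180821809}{6724} \approx 26892.0$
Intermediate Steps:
$\left(\left(78 - 37\right) \left(80 - 76\right) + 1 \frac{1}{-82}\right)^{2} = \left(\left(78 - 37\right) 4 + 1 \left(- \frac{1}{82}\right)\right)^{2} = \left(41 \cdot 4 - \frac{1}{82}\right)^{2} = \left(164 - \frac{1}{82}\right)^{2} = \left(\frac{13447}{82}\right)^{2} = \frac{180821809}{6724}$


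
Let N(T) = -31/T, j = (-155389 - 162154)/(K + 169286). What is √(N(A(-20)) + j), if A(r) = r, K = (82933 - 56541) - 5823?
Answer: I*√1963332745/126570 ≈ 0.35008*I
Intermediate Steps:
K = 20569 (K = 26392 - 5823 = 20569)
j = -317543/189855 (j = (-155389 - 162154)/(20569 + 169286) = -317543/189855 ≈ -1.6726)
√(N(A(-20)) + j) = √(-31/(-20) - 317543/189855) = √(-31*(-1/20) - 317543/189855) = √(31/20 - 317543/189855) = √(-93071/759420) = I*√1963332745/126570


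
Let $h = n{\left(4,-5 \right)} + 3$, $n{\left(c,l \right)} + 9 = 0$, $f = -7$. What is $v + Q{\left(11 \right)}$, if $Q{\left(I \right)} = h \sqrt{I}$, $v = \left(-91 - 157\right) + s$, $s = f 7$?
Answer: $-297 - 6 \sqrt{11} \approx -316.9$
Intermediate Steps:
$n{\left(c,l \right)} = -9$ ($n{\left(c,l \right)} = -9 + 0 = -9$)
$s = -49$ ($s = \left(-7\right) 7 = -49$)
$v = -297$ ($v = \left(-91 - 157\right) - 49 = -248 - 49 = -297$)
$h = -6$ ($h = -9 + 3 = -6$)
$Q{\left(I \right)} = - 6 \sqrt{I}$
$v + Q{\left(11 \right)} = -297 - 6 \sqrt{11}$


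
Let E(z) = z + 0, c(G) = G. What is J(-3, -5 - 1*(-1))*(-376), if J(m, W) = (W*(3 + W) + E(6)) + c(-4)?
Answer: -2256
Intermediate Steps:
E(z) = z
J(m, W) = 2 + W*(3 + W) (J(m, W) = (W*(3 + W) + 6) - 4 = (6 + W*(3 + W)) - 4 = 2 + W*(3 + W))
J(-3, -5 - 1*(-1))*(-376) = (2 + (-5 - 1*(-1))**2 + 3*(-5 - 1*(-1)))*(-376) = (2 + (-5 + 1)**2 + 3*(-5 + 1))*(-376) = (2 + (-4)**2 + 3*(-4))*(-376) = (2 + 16 - 12)*(-376) = 6*(-376) = -2256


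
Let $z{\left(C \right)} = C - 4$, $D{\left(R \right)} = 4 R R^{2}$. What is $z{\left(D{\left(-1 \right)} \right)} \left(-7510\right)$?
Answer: $60080$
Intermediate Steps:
$D{\left(R \right)} = 4 R^{3}$
$z{\left(C \right)} = -4 + C$
$z{\left(D{\left(-1 \right)} \right)} \left(-7510\right) = \left(-4 + 4 \left(-1\right)^{3}\right) \left(-7510\right) = \left(-4 + 4 \left(-1\right)\right) \left(-7510\right) = \left(-4 - 4\right) \left(-7510\right) = \left(-8\right) \left(-7510\right) = 60080$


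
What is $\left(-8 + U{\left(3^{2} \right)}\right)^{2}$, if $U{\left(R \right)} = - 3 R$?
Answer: $1225$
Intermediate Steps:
$\left(-8 + U{\left(3^{2} \right)}\right)^{2} = \left(-8 - 3 \cdot 3^{2}\right)^{2} = \left(-8 - 27\right)^{2} = \left(-35\right)^{2} = 1225$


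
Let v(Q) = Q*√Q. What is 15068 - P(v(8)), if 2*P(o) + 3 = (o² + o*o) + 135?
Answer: 14490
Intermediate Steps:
v(Q) = Q^(3/2)
P(o) = 66 + o² (P(o) = -3/2 + ((o² + o*o) + 135)/2 = -3/2 + ((o² + o²) + 135)/2 = -3/2 + (2*o² + 135)/2 = -3/2 + (135 + 2*o²)/2 = -3/2 + (135/2 + o²) = 66 + o²)
15068 - P(v(8)) = 15068 - (66 + (8^(3/2))²) = 15068 - (66 + (16*√2)²) = 15068 - (66 + 512) = 15068 - 1*578 = 15068 - 578 = 14490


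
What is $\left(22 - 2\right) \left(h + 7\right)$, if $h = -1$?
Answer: $120$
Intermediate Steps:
$\left(22 - 2\right) \left(h + 7\right) = \left(22 - 2\right) \left(-1 + 7\right) = 20 \cdot 6 = 120$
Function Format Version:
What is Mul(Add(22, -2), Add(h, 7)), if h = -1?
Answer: 120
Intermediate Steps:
Mul(Add(22, -2), Add(h, 7)) = Mul(Add(22, -2), Add(-1, 7)) = Mul(20, 6) = 120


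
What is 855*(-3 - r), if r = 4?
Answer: -5985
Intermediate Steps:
855*(-3 - r) = 855*(-3 - 1*4) = 855*(-3 - 4) = 855*(-7) = -5985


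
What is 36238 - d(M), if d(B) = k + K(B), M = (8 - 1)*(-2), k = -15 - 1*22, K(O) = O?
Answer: 36289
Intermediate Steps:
k = -37 (k = -15 - 22 = -37)
M = -14 (M = 7*(-2) = -14)
d(B) = -37 + B
36238 - d(M) = 36238 - (-37 - 14) = 36238 - 1*(-51) = 36238 + 51 = 36289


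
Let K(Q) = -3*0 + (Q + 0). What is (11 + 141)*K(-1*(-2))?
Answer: 304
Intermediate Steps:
K(Q) = Q (K(Q) = 0 + Q = Q)
(11 + 141)*K(-1*(-2)) = (11 + 141)*(-1*(-2)) = 152*2 = 304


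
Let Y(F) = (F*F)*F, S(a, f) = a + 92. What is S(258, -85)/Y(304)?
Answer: 175/14047232 ≈ 1.2458e-5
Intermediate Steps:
S(a, f) = 92 + a
Y(F) = F³ (Y(F) = F²*F = F³)
S(258, -85)/Y(304) = (92 + 258)/(304³) = 350/28094464 = 350*(1/28094464) = 175/14047232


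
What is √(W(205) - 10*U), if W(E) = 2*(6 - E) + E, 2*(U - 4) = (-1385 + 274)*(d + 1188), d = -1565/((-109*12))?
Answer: √2825386448637/654 ≈ 2570.2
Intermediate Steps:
d = 1565/1308 (d = -1565/(-1308) = -1565*(-1/1308) = 1565/1308 ≈ 1.1965)
U = -1728115595/2616 (U = 4 + ((-1385 + 274)*(1565/1308 + 1188))/2 = 4 + (-1111*1555469/1308)/2 = 4 + (½)*(-1728126059/1308) = 4 - 1728126059/2616 = -1728115595/2616 ≈ -6.6060e+5)
W(E) = 12 - E (W(E) = (12 - 2*E) + E = 12 - E)
√(W(205) - 10*U) = √((12 - 1*205) - 10*(-1728115595/2616)) = √((12 - 205) + 8640577975/1308) = √(-193 + 8640577975/1308) = √(8640325531/1308) = √2825386448637/654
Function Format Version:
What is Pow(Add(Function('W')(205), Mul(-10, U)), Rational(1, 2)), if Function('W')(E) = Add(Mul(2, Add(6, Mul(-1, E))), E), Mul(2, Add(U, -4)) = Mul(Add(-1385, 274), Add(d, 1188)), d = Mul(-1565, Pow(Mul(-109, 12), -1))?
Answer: Mul(Rational(1, 654), Pow(2825386448637, Rational(1, 2))) ≈ 2570.2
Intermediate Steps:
d = Rational(1565, 1308) (d = Mul(-1565, Pow(-1308, -1)) = Mul(-1565, Rational(-1, 1308)) = Rational(1565, 1308) ≈ 1.1965)
U = Rational(-1728115595, 2616) (U = Add(4, Mul(Rational(1, 2), Mul(Add(-1385, 274), Add(Rational(1565, 1308), 1188)))) = Add(4, Mul(Rational(1, 2), Mul(-1111, Rational(1555469, 1308)))) = Add(4, Mul(Rational(1, 2), Rational(-1728126059, 1308))) = Add(4, Rational(-1728126059, 2616)) = Rational(-1728115595, 2616) ≈ -6.6060e+5)
Function('W')(E) = Add(12, Mul(-1, E)) (Function('W')(E) = Add(Add(12, Mul(-2, E)), E) = Add(12, Mul(-1, E)))
Pow(Add(Function('W')(205), Mul(-10, U)), Rational(1, 2)) = Pow(Add(Add(12, Mul(-1, 205)), Mul(-10, Rational(-1728115595, 2616))), Rational(1, 2)) = Pow(Add(Add(12, -205), Rational(8640577975, 1308)), Rational(1, 2)) = Pow(Add(-193, Rational(8640577975, 1308)), Rational(1, 2)) = Pow(Rational(8640325531, 1308), Rational(1, 2)) = Mul(Rational(1, 654), Pow(2825386448637, Rational(1, 2)))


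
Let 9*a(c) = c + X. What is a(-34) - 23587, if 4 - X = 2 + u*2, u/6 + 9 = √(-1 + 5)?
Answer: -212231/9 ≈ -23581.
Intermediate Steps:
u = -42 (u = -54 + 6*√(-1 + 5) = -54 + 6*√4 = -54 + 6*2 = -54 + 12 = -42)
X = 86 (X = 4 - (2 - 42*2) = 4 - (2 - 84) = 4 - 1*(-82) = 4 + 82 = 86)
a(c) = 86/9 + c/9 (a(c) = (c + 86)/9 = (86 + c)/9 = 86/9 + c/9)
a(-34) - 23587 = (86/9 + (⅑)*(-34)) - 23587 = (86/9 - 34/9) - 23587 = 52/9 - 23587 = -212231/9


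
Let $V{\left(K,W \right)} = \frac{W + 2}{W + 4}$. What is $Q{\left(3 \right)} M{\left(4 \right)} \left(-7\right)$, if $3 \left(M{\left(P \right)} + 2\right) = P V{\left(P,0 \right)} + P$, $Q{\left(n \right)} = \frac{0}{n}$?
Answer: $0$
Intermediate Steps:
$V{\left(K,W \right)} = \frac{2 + W}{4 + W}$
$Q{\left(n \right)} = 0$
$M{\left(P \right)} = -2 + \frac{P}{2}$ ($M{\left(P \right)} = -2 + \frac{P \frac{2 + 0}{4 + 0} + P}{3} = -2 + \frac{P \frac{1}{4} \cdot 2 + P}{3} = -2 + \frac{P \frac{1}{2} + P}{3} = -2 + \frac{\frac{P}{2} + P}{3} = -2 + \frac{\frac{3}{2} P}{3} = -2 + \frac{P}{2}$)
$Q{\left(3 \right)} M{\left(4 \right)} \left(-7\right) = 0 \left(-2 + \frac{1}{2} \cdot 4\right) \left(-7\right) = 0 \left(-2 + 2\right) \left(-7\right) = 0 \cdot 0 \left(-7\right) = 0 \left(-7\right) = 0$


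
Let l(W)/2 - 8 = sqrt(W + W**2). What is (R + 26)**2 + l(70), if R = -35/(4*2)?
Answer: 30953/64 + 2*sqrt(4970) ≈ 624.64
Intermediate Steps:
R = -35/8 ≈ -4.3750
l(W) = 16 + 2*sqrt(W + W**2)
(R + 26)**2 + l(70) = (-35/8 + 26)**2 + (16 + 2*sqrt(70*(1 + 70))) = (173/8)**2 + (16 + 2*sqrt(70*71)) = 29929/64 + (16 + 2*sqrt(4970)) = 30953/64 + 2*sqrt(4970)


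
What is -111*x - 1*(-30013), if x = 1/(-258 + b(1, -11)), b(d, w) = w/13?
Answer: 100995188/3365 ≈ 30013.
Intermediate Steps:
b(d, w) = w/13 (b(d, w) = w*(1/13) = w/13)
x = -13/3365 (x = 1/(-258 + (1/13)*(-11)) = 1/(-258 - 11/13) = 1/(-3365/13) = -13/3365 ≈ -0.0038633)
-111*x - 1*(-30013) = -111*(-13/3365) - 1*(-30013) = 1443/3365 + 30013 = 100995188/3365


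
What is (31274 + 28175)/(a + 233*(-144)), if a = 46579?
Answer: 59449/13027 ≈ 4.5635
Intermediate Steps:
(31274 + 28175)/(a + 233*(-144)) = (31274 + 28175)/(46579 + 233*(-144)) = 59449/(46579 - 33552) = 59449/13027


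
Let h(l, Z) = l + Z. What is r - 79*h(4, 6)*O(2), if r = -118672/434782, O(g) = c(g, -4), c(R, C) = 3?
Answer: -515276006/217391 ≈ -2370.3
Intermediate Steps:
h(l, Z) = Z + l
O(g) = 3
r = -59336/217391 (r = -118672*1/434782 = -59336/217391 ≈ -0.27295)
r - 79*h(4, 6)*O(2) = -59336/217391 - 79*(6 + 4)*3 = -59336/217391 - 79*10*3 = -59336/217391 - 790*3 = -59336/217391 - 1*2370 = -59336/217391 - 2370 = -515276006/217391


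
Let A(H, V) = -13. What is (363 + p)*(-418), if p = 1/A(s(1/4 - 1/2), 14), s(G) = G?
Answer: -1972124/13 ≈ -1.5170e+5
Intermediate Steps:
p = -1/13 (p = 1/(-13) = -1/13 ≈ -0.076923)
(363 + p)*(-418) = (363 - 1/13)*(-418) = (4718/13)*(-418) = -1972124/13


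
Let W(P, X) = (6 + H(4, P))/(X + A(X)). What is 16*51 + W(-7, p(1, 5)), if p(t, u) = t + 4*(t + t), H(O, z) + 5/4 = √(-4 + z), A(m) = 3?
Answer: 39187/48 + I*√11/12 ≈ 816.4 + 0.27639*I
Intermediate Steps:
H(O, z) = -5/4 + √(-4 + z)
p(t, u) = 9*t (p(t, u) = t + 4*(2*t) = t + 8*t = 9*t)
W(P, X) = (19/4 + √(-4 + P))/(3 + X) (W(P, X) = (6 + (-5/4 + √(-4 + P)))/(X + 3) = (19/4 + √(-4 + P))/(3 + X))
16*51 + W(-7, p(1, 5)) = 16*51 + (19/4 + √(-4 - 7))/(3 + 9*1) = 816 + (19/4 + √(-11))/(3 + 9) = 816 + (19/4 + I*√11)/12 = 816 + (19/48 + I*√11/12) = 39187/48 + I*√11/12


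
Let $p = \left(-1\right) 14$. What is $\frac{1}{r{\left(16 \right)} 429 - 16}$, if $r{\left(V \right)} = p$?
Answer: $- \frac{1}{6022} \approx -0.00016606$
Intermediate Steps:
$p = -14$
$r{\left(V \right)} = -14$
$\frac{1}{r{\left(16 \right)} 429 - 16} = \frac{1}{\left(-14\right) 429 - 16} = \frac{1}{-6006 - 16} = \frac{1}{-6022} = - \frac{1}{6022}$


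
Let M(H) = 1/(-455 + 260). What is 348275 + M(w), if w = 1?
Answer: 67913624/195 ≈ 3.4828e+5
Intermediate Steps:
M(H) = -1/195 (M(H) = 1/(-195) = -1/195)
348275 + M(w) = 348275 - 1/195 = 67913624/195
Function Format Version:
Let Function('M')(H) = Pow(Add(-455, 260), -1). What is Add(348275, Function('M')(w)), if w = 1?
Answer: Rational(67913624, 195) ≈ 3.4828e+5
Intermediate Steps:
Function('M')(H) = Rational(-1, 195) (Function('M')(H) = Pow(-195, -1) = Rational(-1, 195))
Add(348275, Function('M')(w)) = Add(348275, Rational(-1, 195)) = Rational(67913624, 195)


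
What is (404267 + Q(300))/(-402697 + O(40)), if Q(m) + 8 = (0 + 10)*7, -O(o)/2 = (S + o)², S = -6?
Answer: -404329/405009 ≈ -0.99832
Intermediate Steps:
O(o) = -2*(-6 + o)²
Q(m) = 62 (Q(m) = -8 + (0 + 10)*7 = -8 + 10*7 = -8 + 70 = 62)
(404267 + Q(300))/(-402697 + O(40)) = (404267 + 62)/(-402697 - 2*(-6 + 40)²) = 404329/(-402697 - 2*34²) = 404329/(-402697 - 2*1156) = 404329/(-402697 - 2312) = 404329/(-405009) = 404329*(-1/405009) = -404329/405009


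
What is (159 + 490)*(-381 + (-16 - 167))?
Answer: -366036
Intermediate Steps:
(159 + 490)*(-381 + (-16 - 167)) = 649*(-381 - 183) = 649*(-564) = -366036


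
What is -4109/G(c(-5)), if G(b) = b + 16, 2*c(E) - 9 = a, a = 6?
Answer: -8218/47 ≈ -174.85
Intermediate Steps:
c(E) = 15/2 (c(E) = 9/2 + (½)*6 = 9/2 + 3 = 15/2)
G(b) = 16 + b
-4109/G(c(-5)) = -4109/(16 + 15/2) = -4109/47/2 = -4109*2/47 = -8218/47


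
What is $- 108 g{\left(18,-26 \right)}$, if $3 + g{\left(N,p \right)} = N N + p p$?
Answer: $-107676$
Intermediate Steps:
$g{\left(N,p \right)} = -3 + N^{2} + p^{2}$ ($g{\left(N,p \right)} = -3 + \left(N N + p p\right) = -3 + \left(N^{2} + p^{2}\right) = -3 + N^{2} + p^{2}$)
$- 108 g{\left(18,-26 \right)} = - 108 \left(-3 + 18^{2} + \left(-26\right)^{2}\right) = - 108 \left(-3 + 324 + 676\right) = \left(-108\right) 997 = -107676$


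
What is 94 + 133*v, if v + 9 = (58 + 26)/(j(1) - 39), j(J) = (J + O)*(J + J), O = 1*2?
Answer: -15857/11 ≈ -1441.5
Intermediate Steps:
O = 2
j(J) = 2*J*(2 + J) (j(J) = (J + 2)*(J + J) = (2 + J)*(2*J) = 2*J*(2 + J))
v = -127/11 (v = -9 + (58 + 26)/(2*1*(2 + 1) - 39) = -9 + 84/(2*1*3 - 39) = -9 + 84/(6 - 39) = -9 + 84/(-33) = -9 + 84*(-1/33) = -9 - 28/11 = -127/11 ≈ -11.545)
94 + 133*v = 94 + 133*(-127/11) = 94 - 16891/11 = -15857/11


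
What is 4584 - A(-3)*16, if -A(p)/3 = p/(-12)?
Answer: 4596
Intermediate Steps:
A(p) = p/4 (A(p) = -3*p/(-12) = -3*p*(-1)/12 = -(-1)*p/4 = p/4)
4584 - A(-3)*16 = 4584 - (¼)*(-3)*16 = 4584 - (-3)*16/4 = 4584 - 1*(-12) = 4584 + 12 = 4596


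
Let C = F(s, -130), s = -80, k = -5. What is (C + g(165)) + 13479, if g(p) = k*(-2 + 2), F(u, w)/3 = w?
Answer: 13089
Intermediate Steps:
F(u, w) = 3*w
C = -390 (C = 3*(-130) = -390)
g(p) = 0 (g(p) = -5*(-2 + 2) = -5*0 = 0)
(C + g(165)) + 13479 = (-390 + 0) + 13479 = -390 + 13479 = 13089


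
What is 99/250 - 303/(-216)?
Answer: 16189/9000 ≈ 1.7988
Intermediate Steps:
99/250 - 303/(-216) = 99*(1/250) - 303*(-1/216) = 99/250 + 101/72 = 16189/9000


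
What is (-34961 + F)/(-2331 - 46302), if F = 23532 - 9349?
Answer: 6926/16211 ≈ 0.42724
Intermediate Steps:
F = 14183
(-34961 + F)/(-2331 - 46302) = (-34961 + 14183)/(-2331 - 46302) = -20778/(-48633) = -20778*(-1/48633) = 6926/16211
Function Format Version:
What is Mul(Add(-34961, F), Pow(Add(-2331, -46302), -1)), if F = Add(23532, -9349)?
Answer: Rational(6926, 16211) ≈ 0.42724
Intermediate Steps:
F = 14183
Mul(Add(-34961, F), Pow(Add(-2331, -46302), -1)) = Mul(Add(-34961, 14183), Pow(Add(-2331, -46302), -1)) = Mul(-20778, Pow(-48633, -1)) = Mul(-20778, Rational(-1, 48633)) = Rational(6926, 16211)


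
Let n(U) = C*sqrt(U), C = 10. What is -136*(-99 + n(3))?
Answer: 13464 - 1360*sqrt(3) ≈ 11108.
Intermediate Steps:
n(U) = 10*sqrt(U)
-136*(-99 + n(3)) = -136*(-99 + 10*sqrt(3)) = 13464 - 1360*sqrt(3)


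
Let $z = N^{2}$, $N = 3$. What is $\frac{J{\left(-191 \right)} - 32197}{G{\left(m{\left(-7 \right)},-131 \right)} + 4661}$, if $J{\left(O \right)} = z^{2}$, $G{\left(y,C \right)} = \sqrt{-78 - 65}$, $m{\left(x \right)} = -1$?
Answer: $- \frac{37423169}{5431266} + \frac{8029 i \sqrt{143}}{5431266} \approx -6.8903 + 0.017678 i$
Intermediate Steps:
$G{\left(y,C \right)} = i \sqrt{143}$ ($G{\left(y,C \right)} = \sqrt{-143} = i \sqrt{143}$)
$z = 9$ ($z = 3^{2} = 9$)
$J{\left(O \right)} = 81$ ($J{\left(O \right)} = 9^{2} = 81$)
$\frac{J{\left(-191 \right)} - 32197}{G{\left(m{\left(-7 \right)},-131 \right)} + 4661} = \frac{81 - 32197}{i \sqrt{143} + 4661} = - \frac{32116}{4661 + i \sqrt{143}}$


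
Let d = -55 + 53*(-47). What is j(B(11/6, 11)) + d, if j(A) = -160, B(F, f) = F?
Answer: -2706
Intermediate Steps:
d = -2546 (d = -55 - 2491 = -2546)
j(B(11/6, 11)) + d = -160 - 2546 = -2706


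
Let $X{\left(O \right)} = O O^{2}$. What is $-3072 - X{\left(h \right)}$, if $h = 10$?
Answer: $-4072$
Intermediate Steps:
$X{\left(O \right)} = O^{3}$
$-3072 - X{\left(h \right)} = -3072 - 10^{3} = -3072 - 1000 = -4072$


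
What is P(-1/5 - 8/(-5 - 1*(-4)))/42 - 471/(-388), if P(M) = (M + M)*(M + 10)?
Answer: 531341/67900 ≈ 7.8253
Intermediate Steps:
P(M) = 2*M*(10 + M) (P(M) = (2*M)*(10 + M) = 2*M*(10 + M))
P(-1/5 - 8/(-5 - 1*(-4)))/42 - 471/(-388) = (2*(-1/5 - 8/(-5 - 1*(-4)))*(10 + (-1/5 - 8/(-5 - 1*(-4)))))/42 - 471/(-388) = (2*(-1*⅕ - 8/(-5 + 4))*(10 + (-1*⅕ - 8/(-5 + 4))))*(1/42) - 471*(-1/388) = (2*(-⅕ - 8/(-1))*(10 + (-⅕ - 8/(-1))))*(1/42) + 471/388 = (2*(-⅕ - 8*(-1))*(10 + (-⅕ - 8*(-1))))*(1/42) + 471/388 = (2*(-⅕ + 8)*(10 + (-⅕ + 8)))*(1/42) + 471/388 = (2*(39/5)*(10 + 39/5))*(1/42) + 471/388 = (2*(39/5)*(89/5))*(1/42) + 471/388 = (6942/25)*(1/42) + 471/388 = 1157/175 + 471/388 = 531341/67900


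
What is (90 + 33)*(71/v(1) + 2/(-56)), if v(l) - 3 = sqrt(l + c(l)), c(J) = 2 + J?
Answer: 243909/140 ≈ 1742.2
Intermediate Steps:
v(l) = 3 + sqrt(2 + 2*l) (v(l) = 3 + sqrt(l + (2 + l)) = 3 + sqrt(2 + 2*l))
(90 + 33)*(71/v(1) + 2/(-56)) = (90 + 33)*(71/(3 + sqrt(2 + 2*1)) + 2/(-56)) = 123*(71/(3 + sqrt(2 + 2)) + 2*(-1/56)) = 123*(71/(3 + sqrt(4)) - 1/28) = 123*(71/(3 + 2) - 1/28) = 123*(71/5 - 1/28) = 123*(1983/140) = 243909/140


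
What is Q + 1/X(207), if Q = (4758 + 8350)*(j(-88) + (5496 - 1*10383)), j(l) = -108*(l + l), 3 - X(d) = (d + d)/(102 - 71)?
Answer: 59416479797/321 ≈ 1.8510e+8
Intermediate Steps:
X(d) = 3 - 2*d/31 (X(d) = 3 - (d + d)/(102 - 71) = 3 - 2*d/31)
j(l) = -216*l
Q = 185098068 (Q = (4758 + 8350)*(-216*(-88) + (5496 - 1*10383)) = 13108*(19008 + (5496 - 10383)) = 13108*(19008 - 4887) = 13108*14121 = 185098068)
Q + 1/X(207) = 185098068 + 1/(3 - 2/31*207) = 185098068 + 1/(3 - 414/31) = 185098068 + 1/(-321/31) = 185098068 - 31/321 = 59416479797/321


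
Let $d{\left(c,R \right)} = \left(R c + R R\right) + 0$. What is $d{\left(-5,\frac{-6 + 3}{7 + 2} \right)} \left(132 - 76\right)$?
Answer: $\frac{896}{9} \approx 99.556$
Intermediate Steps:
$d{\left(c,R \right)} = R^{2} + R c$ ($d{\left(c,R \right)} = \left(R c + R^{2}\right) + 0 = \left(R^{2} + R c\right) + 0 = R^{2} + R c$)
$d{\left(-5,\frac{-6 + 3}{7 + 2} \right)} \left(132 - 76\right) = \frac{-6 + 3}{7 + 2} \left(\frac{-6 + 3}{7 + 2} - 5\right) \left(132 - 76\right) = - \frac{3}{9} \left(- \frac{3}{9} - 5\right) 56 = \left(-3\right) \frac{1}{9} \left(\left(-3\right) \frac{1}{9} - 5\right) 56 = - \frac{- \frac{1}{3} - 5}{3} \cdot 56 = \left(- \frac{1}{3}\right) \left(- \frac{16}{3}\right) 56 = \frac{16}{9} \cdot 56 = \frac{896}{9}$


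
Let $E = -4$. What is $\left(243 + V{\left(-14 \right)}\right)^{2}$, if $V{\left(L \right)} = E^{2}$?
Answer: $67081$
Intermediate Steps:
$V{\left(L \right)} = 16$ ($V{\left(L \right)} = \left(-4\right)^{2} = 16$)
$\left(243 + V{\left(-14 \right)}\right)^{2} = \left(243 + 16\right)^{2} = 259^{2} = 67081$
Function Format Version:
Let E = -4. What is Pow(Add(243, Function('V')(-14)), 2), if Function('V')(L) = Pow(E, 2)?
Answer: 67081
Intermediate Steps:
Function('V')(L) = 16 (Function('V')(L) = Pow(-4, 2) = 16)
Pow(Add(243, Function('V')(-14)), 2) = Pow(Add(243, 16), 2) = Pow(259, 2) = 67081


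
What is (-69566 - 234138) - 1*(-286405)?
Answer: -17299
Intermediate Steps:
(-69566 - 234138) - 1*(-286405) = -303704 + 286405 = -17299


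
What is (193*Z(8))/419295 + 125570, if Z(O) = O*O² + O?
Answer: 10530194702/83859 ≈ 1.2557e+5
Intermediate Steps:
Z(O) = O + O³ (Z(O) = O³ + O = O + O³)
(193*Z(8))/419295 + 125570 = (193*(8 + 8³))/419295 + 125570 = (193*(8 + 512))*(1/419295) + 125570 = (193*520)*(1/419295) + 125570 = 100360*(1/419295) + 125570 = 20072/83859 + 125570 = 10530194702/83859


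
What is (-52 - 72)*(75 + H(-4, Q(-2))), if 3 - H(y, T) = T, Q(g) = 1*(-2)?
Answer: -9920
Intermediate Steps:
Q(g) = -2
H(y, T) = 3 - T
(-52 - 72)*(75 + H(-4, Q(-2))) = (-52 - 72)*(75 + (3 - 1*(-2))) = -124*(75 + (3 + 2)) = -124*(75 + 5) = -124*80 = -9920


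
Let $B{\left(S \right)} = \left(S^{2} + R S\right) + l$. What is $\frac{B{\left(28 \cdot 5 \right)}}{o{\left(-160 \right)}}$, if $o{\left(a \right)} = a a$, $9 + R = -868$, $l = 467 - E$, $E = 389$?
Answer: $- \frac{51551}{12800} \approx -4.0274$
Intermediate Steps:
$l = 78$ ($l = 467 - 389 = 78$)
$R = -877$ ($R = -9 - 868 = -877$)
$o{\left(a \right)} = a^{2}$
$B{\left(S \right)} = 78 + S^{2} - 877 S$ ($B{\left(S \right)} = \left(S^{2} - 877 S\right) + 78 = 78 + S^{2} - 877 S$)
$\frac{B{\left(28 \cdot 5 \right)}}{o{\left(-160 \right)}} = \frac{78 + \left(28 \cdot 5\right)^{2} - 877 \cdot 28 \cdot 5}{\left(-160\right)^{2}} = \frac{78 + 140^{2} - 122780}{25600} = \left(78 + 19600 - 122780\right) \frac{1}{25600} = \left(-103102\right) \frac{1}{25600} = - \frac{51551}{12800}$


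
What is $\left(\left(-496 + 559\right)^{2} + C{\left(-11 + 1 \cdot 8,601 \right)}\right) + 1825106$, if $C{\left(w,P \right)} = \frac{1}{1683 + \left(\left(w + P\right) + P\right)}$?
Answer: $\frac{5271394151}{2882} \approx 1.8291 \cdot 10^{6}$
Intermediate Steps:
$C{\left(w,P \right)} = \frac{1}{1683 + w + 2 P}$ ($C{\left(w,P \right)} = \frac{1}{1683 + \left(\left(P + w\right) + P\right)} = \frac{1}{1683 + \left(w + 2 P\right)} = \frac{1}{1683 + w + 2 P}$)
$\left(\left(-496 + 559\right)^{2} + C{\left(-11 + 1 \cdot 8,601 \right)}\right) + 1825106 = \left(\left(-496 + 559\right)^{2} + \frac{1}{1683 + \left(-11 + 1 \cdot 8\right) + 2 \cdot 601}\right) + 1825106 = \left(63^{2} + \frac{1}{1683 + \left(-11 + 8\right) + 1202}\right) + 1825106 = \left(3969 + \frac{1}{1683 - 3 + 1202}\right) + 1825106 = \left(3969 + \frac{1}{2882}\right) + 1825106 = \frac{11438659}{2882} + 1825106 = \frac{5271394151}{2882}$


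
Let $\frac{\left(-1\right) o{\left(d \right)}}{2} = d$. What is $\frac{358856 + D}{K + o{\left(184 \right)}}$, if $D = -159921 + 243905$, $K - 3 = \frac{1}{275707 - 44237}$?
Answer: $- \frac{102504174800}{84486549} \approx -1213.3$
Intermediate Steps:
$K = \frac{694411}{231470}$ ($K = 3 + \frac{1}{275707 - 44237} = 3 + \frac{1}{231470} = \frac{694411}{231470} \approx 3.0$)
$D = 83984$
$o{\left(d \right)} = - 2 d$
$\frac{358856 + D}{K + o{\left(184 \right)}} = \frac{358856 + 83984}{\frac{694411}{231470} - 368} = \frac{442840}{\frac{694411}{231470} - 368} = \frac{442840}{- \frac{84486549}{231470}} = 442840 \left(- \frac{231470}{84486549}\right) = - \frac{102504174800}{84486549}$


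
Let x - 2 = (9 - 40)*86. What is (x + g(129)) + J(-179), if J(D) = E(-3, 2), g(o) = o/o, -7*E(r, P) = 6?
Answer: -18647/7 ≈ -2663.9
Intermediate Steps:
E(r, P) = -6/7 (E(r, P) = -⅐*6 = -6/7)
g(o) = 1
J(D) = -6/7
x = -2664 (x = 2 + (9 - 40)*86 = 2 - 31*86 = 2 - 2666 = -2664)
(x + g(129)) + J(-179) = (-2664 + 1) - 6/7 = -2663 - 6/7 = -18647/7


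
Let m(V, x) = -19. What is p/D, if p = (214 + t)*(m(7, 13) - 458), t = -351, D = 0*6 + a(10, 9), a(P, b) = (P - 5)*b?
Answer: 7261/5 ≈ 1452.2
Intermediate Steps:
a(P, b) = b*(-5 + P) (a(P, b) = (-5 + P)*b = b*(-5 + P))
D = 45 (D = 0*6 + 9*(-5 + 10) = 0 + 9*5 = 0 + 45 = 45)
p = 65349 (p = (214 - 351)*(-19 - 458) = -137*(-477) = 65349)
p/D = 65349/45 = 65349*(1/45) = 7261/5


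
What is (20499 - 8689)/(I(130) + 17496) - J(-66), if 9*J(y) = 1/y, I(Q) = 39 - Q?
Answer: 1406509/2067714 ≈ 0.68022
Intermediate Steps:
J(y) = 1/(9*y)
(20499 - 8689)/(I(130) + 17496) - J(-66) = (20499 - 8689)/((39 - 1*130) + 17496) - 1/(9*(-66)) = 11810/((39 - 130) + 17496) - (-1)/(9*66) = 11810/(-91 + 17496) - 1*(-1/594) = 11810/17405 + 1/594 = 11810*(1/17405) + 1/594 = 2362/3481 + 1/594 = 1406509/2067714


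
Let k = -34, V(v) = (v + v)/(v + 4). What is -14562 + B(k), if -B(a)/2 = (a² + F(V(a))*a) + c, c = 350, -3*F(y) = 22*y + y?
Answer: -844006/45 ≈ -18756.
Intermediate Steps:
V(v) = 2*v/(4 + v) (V(v) = (2*v)/(4 + v) = 2*v/(4 + v))
F(y) = -23*y/3 (F(y) = -(22*y + y)/3 = -23*y/3)
B(a) = -700 - 2*a² + 92*a²/(3*(4 + a)) (B(a) = -2*((a² + (-46*a/(3*(4 + a)))*a) + 350) = -2*((a² - 46*a²/(3*(4 + a))) + 350) = -2*(350 + a² - 46*a²/(3*(4 + a))) = -700 - 2*a² + 92*a²/(3*(4 + a)))
-14562 + B(k) = -14562 + 2*(-4200 - 1050*(-34) - 3*(-34)³ + 34*(-34)²)/(3*(4 - 34)) = -14562 + (⅔)*(-4200 + 35700 - 3*(-39304) + 34*1156)/(-30) = -14562 + (⅔)*(-1/30)*(-4200 + 35700 + 117912 + 39304) = -14562 + (⅔)*(-1/30)*188716 = -14562 - 188716/45 = -844006/45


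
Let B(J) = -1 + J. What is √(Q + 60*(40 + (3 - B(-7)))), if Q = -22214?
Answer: I*√19154 ≈ 138.4*I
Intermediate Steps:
√(Q + 60*(40 + (3 - B(-7)))) = √(-22214 + 60*(40 + (3 - (-1 - 7)))) = √(-22214 + 60*(40 + (3 - 1*(-8)))) = √(-22214 + 60*(40 + (3 + 8))) = √(-22214 + 60*(40 + 11)) = √(-22214 + 60*51) = √(-22214 + 3060) = √(-19154) = I*√19154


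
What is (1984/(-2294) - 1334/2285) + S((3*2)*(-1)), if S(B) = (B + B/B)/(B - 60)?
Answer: -7660823/5579970 ≈ -1.3729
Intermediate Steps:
S(B) = (1 + B)/(-60 + B) (S(B) = (B + 1)/(-60 + B) = (1 + B)/(-60 + B))
(1984/(-2294) - 1334/2285) + S((3*2)*(-1)) = (1984/(-2294) - 1334/2285) + (1 + (3*2)*(-1))/(-60 + (3*2)*(-1)) = (1984*(-1/2294) - 1334*1/2285) + (1 + 6*(-1))/(-60 + 6*(-1)) = (-32/37 - 1334/2285) + (1 - 6)/(-60 - 6) = -122478/84545 - 5/(-66) = -122478/84545 - 1/66*(-5) = -122478/84545 + 5/66 = -7660823/5579970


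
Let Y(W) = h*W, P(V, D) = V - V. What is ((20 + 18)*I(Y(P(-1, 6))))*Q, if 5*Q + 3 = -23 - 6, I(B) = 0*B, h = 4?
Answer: 0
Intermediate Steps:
P(V, D) = 0
Y(W) = 4*W
I(B) = 0
Q = -32/5 (Q = -⅗ + (-23 - 6)/5 = -⅗ + (⅕)*(-29) = -⅗ - 29/5 = -32/5 ≈ -6.4000)
((20 + 18)*I(Y(P(-1, 6))))*Q = ((20 + 18)*0)*(-32/5) = (38*0)*(-32/5) = 0*(-32/5) = 0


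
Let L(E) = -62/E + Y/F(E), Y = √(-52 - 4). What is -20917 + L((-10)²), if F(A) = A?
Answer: -1045881/50 + I*√14/50 ≈ -20918.0 + 0.074833*I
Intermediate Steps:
Y = 2*I*√14 (Y = √(-56) = 2*I*√14 ≈ 7.4833*I)
L(E) = -62/E + 2*I*√14/E (L(E) = -62/E + (2*I*√14)/E = -62/E + 2*I*√14/E)
-20917 + L((-10)²) = -20917 + 2*(-31 + I*√14)/((-10)²) = -20917 + 2*(-31 + I*√14)/100 = -20917 + 2*(1/100)*(-31 + I*√14) = -20917 + (-31/50 + I*√14/50) = -1045881/50 + I*√14/50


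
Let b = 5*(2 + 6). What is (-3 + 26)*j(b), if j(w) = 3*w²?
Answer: 110400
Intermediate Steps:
b = 40 (b = 5*8 = 40)
(-3 + 26)*j(b) = (-3 + 26)*(3*40²) = 23*(3*1600) = 23*4800 = 110400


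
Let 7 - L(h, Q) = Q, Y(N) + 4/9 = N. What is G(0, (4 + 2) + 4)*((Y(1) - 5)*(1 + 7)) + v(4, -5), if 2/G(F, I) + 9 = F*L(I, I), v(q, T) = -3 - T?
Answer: 802/81 ≈ 9.9012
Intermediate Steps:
Y(N) = -4/9 + N
L(h, Q) = 7 - Q
G(F, I) = 2/(-9 + F*(7 - I))
G(0, (4 + 2) + 4)*((Y(1) - 5)*(1 + 7)) + v(4, -5) = (-2/(9 + 0*(-7 + ((4 + 2) + 4))))*(((-4/9 + 1) - 5)*(1 + 7)) + (-3 - 1*(-5)) = (-2/(9 + 0*(-7 + (6 + 4))))*((5/9 - 5)*8) + (-3 + 5) = (-2/(9 + 0*(-7 + 10)))*(-40/9*8) + 2 = -2/(9 + 0*3)*(-320/9) + 2 = -2/(9 + 0)*(-320/9) + 2 = -2/9*(-320/9) + 2 = 640/81 + 2 = 802/81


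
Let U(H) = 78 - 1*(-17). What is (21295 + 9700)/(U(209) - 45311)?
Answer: -30995/45216 ≈ -0.68549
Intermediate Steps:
U(H) = 95 (U(H) = 78 + 17 = 95)
(21295 + 9700)/(U(209) - 45311) = (21295 + 9700)/(95 - 45311) = 30995/(-45216) = 30995*(-1/45216) = -30995/45216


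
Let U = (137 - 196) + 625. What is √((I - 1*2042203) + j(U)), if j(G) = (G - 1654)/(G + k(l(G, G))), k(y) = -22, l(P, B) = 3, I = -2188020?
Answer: 45*I*√2089 ≈ 2056.8*I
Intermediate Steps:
U = 566 (U = -59 + 625 = 566)
j(G) = (-1654 + G)/(-22 + G) (j(G) = (G - 1654)/(G - 22) = (-1654 + G)/(-22 + G))
√((I - 1*2042203) + j(U)) = √((-2188020 - 1*2042203) + (-1654 + 566)/(-22 + 566)) = √((-2188020 - 2042203) - 1088/544) = √(-4230223 + (1/544)*(-1088)) = √(-4230223 - 2) = √(-4230225) = 45*I*√2089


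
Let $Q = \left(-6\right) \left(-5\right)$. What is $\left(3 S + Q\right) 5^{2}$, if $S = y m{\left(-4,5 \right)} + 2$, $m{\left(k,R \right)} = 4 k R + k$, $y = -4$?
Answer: $26100$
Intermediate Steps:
$Q = 30$
$m{\left(k,R \right)} = k + 4 R k$ ($m{\left(k,R \right)} = 4 R k + k = k + 4 R k$)
$S = 338$ ($S = - 4 \left(- 4 \left(1 + 4 \cdot 5\right)\right) + 2 = - 4 \left(- 4 \left(1 + 20\right)\right) + 2 = - 4 \left(\left(-4\right) 21\right) + 2 = \left(-4\right) \left(-84\right) + 2 = 336 + 2 = 338$)
$\left(3 S + Q\right) 5^{2} = \left(3 \cdot 338 + 30\right) 5^{2} = \left(1014 + 30\right) 25 = 1044 \cdot 25 = 26100$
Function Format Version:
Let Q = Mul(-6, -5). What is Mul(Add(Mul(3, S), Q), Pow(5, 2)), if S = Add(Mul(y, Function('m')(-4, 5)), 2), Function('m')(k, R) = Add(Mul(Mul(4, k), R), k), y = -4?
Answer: 26100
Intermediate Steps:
Q = 30
Function('m')(k, R) = Add(k, Mul(4, R, k)) (Function('m')(k, R) = Add(Mul(4, R, k), k) = Add(k, Mul(4, R, k)))
S = 338 (S = Add(Mul(-4, Mul(-4, Add(1, Mul(4, 5)))), 2) = Add(Mul(-4, Mul(-4, Add(1, 20))), 2) = Add(Mul(-4, Mul(-4, 21)), 2) = Add(Mul(-4, -84), 2) = Add(336, 2) = 338)
Mul(Add(Mul(3, S), Q), Pow(5, 2)) = Mul(Add(Mul(3, 338), 30), Pow(5, 2)) = Mul(Add(1014, 30), 25) = Mul(1044, 25) = 26100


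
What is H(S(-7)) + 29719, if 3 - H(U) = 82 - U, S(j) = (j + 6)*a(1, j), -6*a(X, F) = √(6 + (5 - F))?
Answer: 29640 + √2/2 ≈ 29641.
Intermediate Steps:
a(X, F) = -√(11 - F)/6 (a(X, F) = -√(6 + (5 - F))/6 = -√(11 - F)/6)
S(j) = -√(11 - j)*(6 + j)/6 (S(j) = (j + 6)*(-√(11 - j)/6) = (6 + j)*(-√(11 - j)/6) = -√(11 - j)*(6 + j)/6)
H(U) = -79 + U (H(U) = 3 - (82 - U) = 3 + (-82 + U) = -79 + U)
H(S(-7)) + 29719 = (-79 + √(11 - 1*(-7))*(-6 - 1*(-7))/6) + 29719 = (-79 + √(11 + 7)*(-6 + 7)/6) + 29719 = (-79 + (⅙)*√18*1) + 29719 = (-79 + (⅙)*(3*√2)*1) + 29719 = (-79 + √2/2) + 29719 = 29640 + √2/2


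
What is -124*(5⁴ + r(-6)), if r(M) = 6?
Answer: -78244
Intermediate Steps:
-124*(5⁴ + r(-6)) = -124*(5⁴ + 6) = -124*(625 + 6) = -124*631 = -78244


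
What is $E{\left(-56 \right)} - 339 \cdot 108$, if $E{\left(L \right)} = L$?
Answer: $-36668$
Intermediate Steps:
$E{\left(-56 \right)} - 339 \cdot 108 = -56 - 339 \cdot 108 = -56 - 36612 = -36668$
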